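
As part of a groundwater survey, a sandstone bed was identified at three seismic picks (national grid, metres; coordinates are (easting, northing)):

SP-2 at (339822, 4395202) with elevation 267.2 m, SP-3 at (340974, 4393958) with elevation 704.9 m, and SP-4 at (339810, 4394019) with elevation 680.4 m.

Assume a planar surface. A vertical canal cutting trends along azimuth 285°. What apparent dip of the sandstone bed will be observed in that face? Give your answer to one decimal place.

5.3°

Let the plane be z = a·E + b·N + c.
SP-3−SP-2: 1152a − 1244b = 437.7;  SP-4−SP-2: −12a − 1183b = 413.2.
Solving gives a = 0.00274, b = −0.34931.
Unit vector along 285° is (sin 285°, cos 285°) = (-0.9659, 0.2588).
Slope in that direction = a·(-0.9659) + b·(0.2588) = −0.09306.
Apparent dip = arctan|0.09306| = 5.3° (true dip is 19.3°, so apparent ≤ true as expected).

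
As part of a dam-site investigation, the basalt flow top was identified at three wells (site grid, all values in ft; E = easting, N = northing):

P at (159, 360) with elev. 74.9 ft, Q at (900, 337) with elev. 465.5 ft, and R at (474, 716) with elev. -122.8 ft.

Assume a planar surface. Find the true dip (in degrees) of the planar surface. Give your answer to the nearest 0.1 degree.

48.0°

Let the plane be z = a·E + b·N + c.
Q−P: 741a − 23b = 390.6;  R−P: 315a + 356b = −197.7.
Solving gives a = 0.49626, b = −0.99444.
Gradient magnitude |∇z| = √(a² + b²) = √(0.24627 + 0.98892) = 1.11139.
True dip = arctan(1.11139) = 48.0°, dipping toward NNW (azimuth ≈ 333°).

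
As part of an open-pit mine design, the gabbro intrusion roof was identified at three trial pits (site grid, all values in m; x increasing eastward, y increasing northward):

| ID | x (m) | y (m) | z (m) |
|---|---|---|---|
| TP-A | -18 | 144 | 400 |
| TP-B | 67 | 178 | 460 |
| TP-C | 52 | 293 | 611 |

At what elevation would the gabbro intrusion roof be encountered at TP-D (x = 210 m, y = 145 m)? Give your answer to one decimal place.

Two edge vectors: TP-A→TP-B = (85, 34, 60), TP-A→TP-C = (70, 149, 211).
Normal n = (TP-A→TP-B) × (TP-A→TP-C) = (-1766, -13735, 10285).
So ∂z/∂x = −n_x/n_z = 0.17171 and ∂z/∂y = −n_y/n_z = 1.33544.
Intercept c from TP-A: 400 + 3.09 − 192.30 = 210.79.
At (210, 145): z = 36.1 + 193.6 + 210.79 = 440.5 m.

440.5 m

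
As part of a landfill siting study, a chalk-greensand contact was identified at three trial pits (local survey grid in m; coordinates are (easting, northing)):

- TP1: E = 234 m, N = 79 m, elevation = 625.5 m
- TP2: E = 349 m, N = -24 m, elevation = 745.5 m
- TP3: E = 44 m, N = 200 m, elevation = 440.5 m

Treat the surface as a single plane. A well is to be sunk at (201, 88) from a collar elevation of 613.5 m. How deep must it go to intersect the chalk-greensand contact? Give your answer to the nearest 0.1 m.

Two edge vectors: TP1→TP2 = (115, -103, 120), TP1→TP3 = (-190, 121, -185).
Normal n = (TP1→TP2) × (TP1→TP3) = (4535, -1525, -5655).
So ∂z/∂E = −n_x/n_z = 0.80195 and ∂z/∂N = −n_y/n_z = −0.26967.
Intercept c from TP1: 625.5 − 187.66 + 21.30 = 459.15.
At (201, 88): z_contact = 161.19 − 23.73 + 459.15 = 596.61 m.
Depth below ground = 613.5 − 596.61 = 16.9 m.

16.9 m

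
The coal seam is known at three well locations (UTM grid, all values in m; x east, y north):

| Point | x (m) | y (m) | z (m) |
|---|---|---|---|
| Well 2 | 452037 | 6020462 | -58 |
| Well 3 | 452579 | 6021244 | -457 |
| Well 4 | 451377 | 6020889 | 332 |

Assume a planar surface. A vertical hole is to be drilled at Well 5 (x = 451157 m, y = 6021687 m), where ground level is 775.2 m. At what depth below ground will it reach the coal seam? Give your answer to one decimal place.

Two edge vectors: Well 2→Well 3 = (542, 782, -399), Well 2→Well 4 = (-660, 427, 390).
Normal n = (Well 2→Well 3) × (Well 2→Well 4) = (475353, 51960, 747554).
So ∂z/∂x = −n_x/n_z = −0.635877809 and ∂z/∂y = −n_y/n_z = −0.069506684.
Intercept c from Well 2: -58 + 287440.30 + 418462.35 = 705844.65.
At (451157, 6021687): z_contact = −286880.72 − 418547.50 + 705844.65 = 416.43 m.
Depth below ground = 775.2 − 416.43 = 358.8 m.

358.8 m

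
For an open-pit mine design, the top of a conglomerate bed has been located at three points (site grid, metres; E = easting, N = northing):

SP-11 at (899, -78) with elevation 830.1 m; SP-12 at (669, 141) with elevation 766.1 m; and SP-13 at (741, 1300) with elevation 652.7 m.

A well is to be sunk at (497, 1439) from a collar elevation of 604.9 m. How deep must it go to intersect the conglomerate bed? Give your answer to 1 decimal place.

Two edge vectors: SP-11→SP-12 = (-230, 219, -64), SP-11→SP-13 = (-158, 1378, -177.4).
Normal n = (SP-11→SP-12) × (SP-11→SP-13) = (49341.4, -30690, -282338).
So ∂z/∂E = −n_x/n_z = 0.174760 and ∂z/∂N = −n_y/n_z = −0.108700.
Intercept c from SP-11: 830.1 − 157.11 − 8.48 = 664.51.
At (497, 1439): z_contact = 86.86 − 156.42 + 664.51 = 594.95 m.
Depth below ground = 604.9 − 594.95 = 10.0 m.

10.0 m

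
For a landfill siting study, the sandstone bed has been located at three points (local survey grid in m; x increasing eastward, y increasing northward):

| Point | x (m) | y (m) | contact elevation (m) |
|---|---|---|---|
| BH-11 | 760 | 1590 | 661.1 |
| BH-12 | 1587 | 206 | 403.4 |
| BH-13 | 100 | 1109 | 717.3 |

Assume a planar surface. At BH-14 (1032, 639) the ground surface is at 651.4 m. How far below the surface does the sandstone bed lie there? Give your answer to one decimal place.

121.8 m

Let the plane be z = a·x + b·y + c.
BH-12−BH-11: 827a − 1384b = −257.7;  BH-13−BH-11: −660a − 481b = 56.2.
Solving gives a = −0.153852, b = 0.094266.
Then c = 661.1 − a·760 − b·1590 = 628.14.
At (1032, 639): z_contact = −158.77 + 60.24 + 628.14 = 529.61 m.
Depth below ground = 651.4 − 529.61 = 121.8 m.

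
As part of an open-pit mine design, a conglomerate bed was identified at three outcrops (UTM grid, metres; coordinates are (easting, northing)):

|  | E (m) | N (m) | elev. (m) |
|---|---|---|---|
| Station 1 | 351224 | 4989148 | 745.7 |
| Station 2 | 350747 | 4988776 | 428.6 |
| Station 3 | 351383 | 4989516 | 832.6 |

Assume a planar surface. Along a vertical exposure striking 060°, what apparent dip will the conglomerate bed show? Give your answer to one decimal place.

Two edge vectors: Station 1→Station 2 = (-477, -372, -317.1), Station 1→Station 3 = (159, 368, 86.9).
Normal n = (Station 1→Station 2) × (Station 1→Station 3) = (84366, -8967.6, -116388).
So ∂z/∂E = −n_x/n_z = 0.72487 and ∂z/∂N = −n_y/n_z = −0.07705.
Unit vector along 060° is (sin 60°, cos 60°) = (0.8660, 0.5000).
Slope in that direction = a·(0.8660) + b·(0.5000) = 0.58923.
Apparent dip = arctan|0.58923| = 30.5° (true dip is 36.1°, so apparent ≤ true as expected).

30.5°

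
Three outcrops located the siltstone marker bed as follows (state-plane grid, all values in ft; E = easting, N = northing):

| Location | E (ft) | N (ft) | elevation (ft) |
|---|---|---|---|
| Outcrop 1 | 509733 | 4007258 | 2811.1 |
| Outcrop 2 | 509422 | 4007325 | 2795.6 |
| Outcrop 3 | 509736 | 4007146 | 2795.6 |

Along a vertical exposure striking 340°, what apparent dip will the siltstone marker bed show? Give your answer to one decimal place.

Two edge vectors: Outcrop 1→Outcrop 2 = (-311, 67, -15.5), Outcrop 1→Outcrop 3 = (3, -112, -15.5).
Normal n = (Outcrop 1→Outcrop 2) × (Outcrop 1→Outcrop 3) = (-2774.5, -4867, 34631).
So ∂z/∂E = −n_x/n_z = 0.08012 and ∂z/∂N = −n_y/n_z = 0.14054.
Unit vector along 340° is (sin 340°, cos 340°) = (-0.3420, 0.9397).
Slope in that direction = a·(-0.3420) + b·(0.9397) = 0.10466.
Apparent dip = arctan|0.10466| = 6.0° (true dip is 9.2°, so apparent ≤ true as expected).

6.0°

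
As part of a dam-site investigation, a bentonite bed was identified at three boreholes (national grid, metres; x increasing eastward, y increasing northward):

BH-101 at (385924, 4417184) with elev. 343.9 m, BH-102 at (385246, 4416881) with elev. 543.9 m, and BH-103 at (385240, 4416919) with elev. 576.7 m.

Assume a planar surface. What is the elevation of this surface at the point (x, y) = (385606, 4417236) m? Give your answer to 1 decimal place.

585.8 m

Two edge vectors: BH-101→BH-102 = (-678, -303, 200), BH-101→BH-103 = (-684, -265, 232.8).
Normal n = (BH-101→BH-102) × (BH-101→BH-103) = (-17538.4, 21038.4, -27582).
So ∂z/∂x = −n_x/n_z = −0.635863969 and ∂z/∂y = −n_y/n_z = 0.762758321.
Intercept c from BH-101: 343.9 + 245395.17 − 3369243.85 = −3123504.78.
At (385606, 4417236): z = −245193.0 + 3369283.5 − 3123504.78 = 585.8 m.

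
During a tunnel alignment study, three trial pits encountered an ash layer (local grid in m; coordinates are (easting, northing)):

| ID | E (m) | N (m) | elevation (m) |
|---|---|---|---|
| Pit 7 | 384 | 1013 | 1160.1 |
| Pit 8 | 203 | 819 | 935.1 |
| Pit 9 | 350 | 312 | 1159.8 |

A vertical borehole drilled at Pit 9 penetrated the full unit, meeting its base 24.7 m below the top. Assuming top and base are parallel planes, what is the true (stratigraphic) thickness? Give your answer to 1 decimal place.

Let the plane be z = a·E + b·N + c.
Pit 8−Pit 7: −181a − 194b = −225;  Pit 9−Pit 7: −34a − 701b = −0.3.
Solving gives a = 1.31078, b = −0.06315.
|∇z| = √(a²+b²) = 1.31230, so dip δ = arctan(1.31230) = 52.69°.
True thickness = vertical thickness × cos δ = 24.7 × cos 52.69° = 15.0 m.

15.0 m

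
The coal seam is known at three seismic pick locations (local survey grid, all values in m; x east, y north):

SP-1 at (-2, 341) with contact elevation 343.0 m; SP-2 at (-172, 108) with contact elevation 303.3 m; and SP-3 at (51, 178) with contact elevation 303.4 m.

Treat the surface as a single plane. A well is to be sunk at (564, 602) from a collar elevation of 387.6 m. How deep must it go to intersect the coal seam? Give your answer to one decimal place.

Two edge vectors: SP-1→SP-2 = (-170, -233, -39.7), SP-1→SP-3 = (53, -163, -39.6).
Normal n = (SP-1→SP-2) × (SP-1→SP-3) = (2755.7, -8836.1, 40059).
So ∂z/∂x = −n_x/n_z = −0.06879 and ∂z/∂y = −n_y/n_z = 0.22058.
Intercept c from SP-1: 343 − 0.14 − 75.22 = 267.65.
At (564, 602): z_contact = −38.80 + 132.79 + 267.65 = 361.63 m.
Depth below ground = 387.6 − 361.63 = 26.0 m.

26.0 m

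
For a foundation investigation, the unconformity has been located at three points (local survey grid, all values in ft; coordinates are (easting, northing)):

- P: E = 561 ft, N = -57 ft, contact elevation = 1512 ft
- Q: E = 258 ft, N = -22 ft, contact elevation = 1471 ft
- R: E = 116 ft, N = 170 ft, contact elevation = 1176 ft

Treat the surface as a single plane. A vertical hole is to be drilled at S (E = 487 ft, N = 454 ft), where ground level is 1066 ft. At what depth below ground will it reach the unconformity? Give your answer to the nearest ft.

353 ft

Two edge vectors: P→Q = (-303, 35, -41), P→R = (-445, 227, -336).
Normal n = (P→Q) × (P→R) = (-2453, -83563, -53206).
So ∂z/∂E = −n_x/n_z = −0.04610 and ∂z/∂N = −n_y/n_z = −1.57056.
Intercept c from P: 1512 + 25.86 − 89.52 = 1448.34.
At (487, 454): z_contact = −22.5 − 713.0 + 1448.34 = 712.9 ft.
Depth below ground = 1066 − 712.9 = 353 ft.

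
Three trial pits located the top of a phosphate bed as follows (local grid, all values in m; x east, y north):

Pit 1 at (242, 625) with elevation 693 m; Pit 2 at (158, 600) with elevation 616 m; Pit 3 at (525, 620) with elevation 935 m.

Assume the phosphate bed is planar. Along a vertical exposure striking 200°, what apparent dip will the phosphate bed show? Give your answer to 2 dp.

Let the plane be z = a·x + b·y + c.
Pit 2−Pit 1: −84a − 25b = −77;  Pit 3−Pit 1: 283a − 5b = 242.
Solving gives a = 0.85857, b = 0.19520.
Unit vector along 200° is (sin 200°, cos 200°) = (-0.3420, -0.9397).
Slope in that direction = a·(-0.3420) + b·(-0.9397) = −0.47707.
Apparent dip = arctan|0.47707| = 25.50° (true dip is 41.4°, so apparent ≤ true as expected).

25.50°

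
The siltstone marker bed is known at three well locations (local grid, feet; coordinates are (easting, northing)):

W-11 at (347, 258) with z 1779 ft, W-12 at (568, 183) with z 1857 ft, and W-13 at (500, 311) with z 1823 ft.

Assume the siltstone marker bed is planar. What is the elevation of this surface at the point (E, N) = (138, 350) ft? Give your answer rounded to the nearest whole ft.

Two edge vectors: W-11→W-12 = (221, -75, 78), W-11→W-13 = (153, 53, 44).
Normal n = (W-11→W-12) × (W-11→W-13) = (-7434, 2210, 23188).
So ∂z/∂E = −n_x/n_z = 0.32060 and ∂z/∂N = −n_y/n_z = −0.09531.
Intercept c from W-11: 1779 − 111.25 + 24.59 = 1692.34.
At (138, 350): z = 44.2 − 33.4 + 1692.34 = 1703.2 ft.

1703 ft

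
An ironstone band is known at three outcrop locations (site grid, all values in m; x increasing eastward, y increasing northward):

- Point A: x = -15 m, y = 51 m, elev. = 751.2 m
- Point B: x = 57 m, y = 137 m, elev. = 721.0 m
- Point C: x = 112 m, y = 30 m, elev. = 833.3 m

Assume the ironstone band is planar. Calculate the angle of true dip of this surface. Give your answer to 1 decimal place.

Two edge vectors: Point A→Point B = (72, 86, -30.2), Point A→Point C = (127, -21, 82.1).
Normal n = (Point A→Point B) × (Point A→Point C) = (6426.4, -9746.6, -12434).
So ∂z/∂x = −n_x/n_z = 0.51684 and ∂z/∂y = −n_y/n_z = −0.78387.
Gradient magnitude |∇z| = √(a² + b²) = √(0.26712 + 0.61445) = 0.93892.
True dip = arctan(0.93892) = 43.2°, dipping toward NNW (azimuth ≈ 327°).

43.2°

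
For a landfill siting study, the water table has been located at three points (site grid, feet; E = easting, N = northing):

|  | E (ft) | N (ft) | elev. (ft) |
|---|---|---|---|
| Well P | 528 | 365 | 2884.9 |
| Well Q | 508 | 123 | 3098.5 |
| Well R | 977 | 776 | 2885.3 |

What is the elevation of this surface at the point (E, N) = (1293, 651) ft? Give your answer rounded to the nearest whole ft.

3281 ft

Let the plane be z = a·E + b·N + c.
Well Q−Well P: −20a − 242b = 213.6;  Well R−Well P: 449a + 411b = 0.4.
Solving gives a = 0.87503, b = −0.95496.
Then c = 2884.9 − a·528 − b·365 = 2771.44.
At (1293, 651): z = 1131.4 − 621.7 + 2771.44 = 3281.2 ft.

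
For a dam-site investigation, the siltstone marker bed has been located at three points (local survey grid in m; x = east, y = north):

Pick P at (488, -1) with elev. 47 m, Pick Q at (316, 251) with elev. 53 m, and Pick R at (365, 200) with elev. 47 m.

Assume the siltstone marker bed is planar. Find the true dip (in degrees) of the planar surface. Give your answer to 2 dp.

Two edge vectors: Pick P→Pick Q = (-172, 252, 6), Pick P→Pick R = (-123, 201, 0).
Normal n = (Pick P→Pick Q) × (Pick P→Pick R) = (-1206, -738, -3576).
So ∂z/∂x = −n_x/n_z = −0.33725 and ∂z/∂y = −n_y/n_z = −0.20638.
Gradient magnitude |∇z| = √(a² + b²) = √(0.11374 + 0.04259) = 0.39538.
True dip = arctan(0.39538) = 21.57°, dipping toward ENE (azimuth ≈ 059°).

21.57°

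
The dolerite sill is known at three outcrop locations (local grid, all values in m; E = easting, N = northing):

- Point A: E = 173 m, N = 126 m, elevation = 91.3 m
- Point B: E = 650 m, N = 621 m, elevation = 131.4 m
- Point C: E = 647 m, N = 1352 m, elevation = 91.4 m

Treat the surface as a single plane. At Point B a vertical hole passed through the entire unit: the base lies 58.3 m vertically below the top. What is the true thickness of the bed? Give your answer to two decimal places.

Let the plane be z = a·E + b·N + c.
Point B−Point A: 477a + 495b = 40.1;  Point C−Point A: 474a + 1226b = 0.1.
Solving gives a = 0.14025, b = −0.05414.
|∇z| = √(a²+b²) = 0.15034, so dip δ = arctan(0.15034) = 8.55°.
True thickness = vertical thickness × cos δ = 58.3 × cos 8.55° = 57.65 m.

57.65 m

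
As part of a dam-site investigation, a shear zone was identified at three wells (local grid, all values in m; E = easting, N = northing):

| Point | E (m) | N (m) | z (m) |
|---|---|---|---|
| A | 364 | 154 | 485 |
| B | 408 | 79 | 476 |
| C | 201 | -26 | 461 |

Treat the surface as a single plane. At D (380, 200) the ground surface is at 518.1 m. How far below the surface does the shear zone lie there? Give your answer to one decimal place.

Let the plane be z = a·E + b·N + c.
B−A: 44a − 75b = −9;  C−A: −163a − 180b = −24.
Solving gives a = 0.00894, b = 0.12524.
Then c = 485 − a·364 − b·154 = 462.46.
At (380, 200): z_contact = 3.40 + 25.05 + 462.46 = 490.90 m.
Depth below ground = 518.1 − 490.90 = 27.2 m.

27.2 m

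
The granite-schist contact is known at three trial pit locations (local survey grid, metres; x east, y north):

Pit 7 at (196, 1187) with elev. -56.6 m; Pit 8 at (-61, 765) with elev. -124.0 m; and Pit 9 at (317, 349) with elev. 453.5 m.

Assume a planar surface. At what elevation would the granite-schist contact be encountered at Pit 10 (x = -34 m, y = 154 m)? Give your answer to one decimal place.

Let the plane be z = a·x + b·y + c.
Pit 8−Pit 7: −257a − 422b = −67.4;  Pit 9−Pit 7: 121a − 838b = 510.1.
Solving gives a = 1.019951, b = −0.461439.
Then c = -56.6 − a·196 − b·1187 = 291.22.
At (-34, 154): z = −34.7 − 71.1 + 291.22 = 185.5 m.

185.5 m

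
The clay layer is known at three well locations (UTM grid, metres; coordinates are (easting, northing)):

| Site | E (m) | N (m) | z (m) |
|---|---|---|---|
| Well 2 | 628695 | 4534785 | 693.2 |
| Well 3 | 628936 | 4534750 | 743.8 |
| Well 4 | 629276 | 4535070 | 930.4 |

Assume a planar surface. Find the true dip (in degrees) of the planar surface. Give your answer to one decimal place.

22.0°

Two edge vectors: Well 2→Well 3 = (241, -35, 50.6), Well 2→Well 4 = (581, 285, 237.2).
Normal n = (Well 2→Well 3) × (Well 2→Well 4) = (-22723, -27766.6, 89020).
So ∂z/∂E = −n_x/n_z = 0.25526 and ∂z/∂N = −n_y/n_z = 0.31191.
Gradient magnitude |∇z| = √(a² + b²) = √(0.06516 + 0.09729) = 0.40305.
True dip = arctan(0.40305) = 22.0°, dipping toward SW (azimuth ≈ 219°).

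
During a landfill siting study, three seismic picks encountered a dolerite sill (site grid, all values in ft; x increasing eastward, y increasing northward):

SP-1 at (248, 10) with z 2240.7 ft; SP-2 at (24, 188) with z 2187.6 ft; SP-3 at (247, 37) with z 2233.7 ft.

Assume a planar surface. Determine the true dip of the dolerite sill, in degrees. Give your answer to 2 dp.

14.58°

Two edge vectors: SP-1→SP-2 = (-224, 178, -53.1), SP-1→SP-3 = (-1, 27, -7).
Normal n = (SP-1→SP-2) × (SP-1→SP-3) = (187.7, -1514.9, -5870).
So ∂z/∂x = −n_x/n_z = 0.03198 and ∂z/∂y = −n_y/n_z = −0.25807.
Gradient magnitude |∇z| = √(a² + b²) = √(0.00102 + 0.06660) = 0.26005.
True dip = arctan(0.26005) = 14.58°, dipping toward N (azimuth ≈ 353°).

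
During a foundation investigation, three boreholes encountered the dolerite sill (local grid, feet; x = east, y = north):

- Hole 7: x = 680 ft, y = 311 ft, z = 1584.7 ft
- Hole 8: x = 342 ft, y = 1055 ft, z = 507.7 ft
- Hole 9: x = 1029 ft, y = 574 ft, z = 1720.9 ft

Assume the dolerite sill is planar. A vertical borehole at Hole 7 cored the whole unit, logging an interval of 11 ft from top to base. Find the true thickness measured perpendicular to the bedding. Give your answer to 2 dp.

6.23 ft

Let the plane be z = a·x + b·y + c.
Hole 8−Hole 7: −338a + 744b = −1077;  Hole 9−Hole 7: 349a + 263b = 136.2.
Solving gives a = 1.10338, b = −0.94631.
|∇z| = √(a²+b²) = 1.45360, so dip δ = arctan(1.45360) = 55.47°.
True thickness = vertical thickness × cos δ = 11 × cos 55.47° = 6.23 ft.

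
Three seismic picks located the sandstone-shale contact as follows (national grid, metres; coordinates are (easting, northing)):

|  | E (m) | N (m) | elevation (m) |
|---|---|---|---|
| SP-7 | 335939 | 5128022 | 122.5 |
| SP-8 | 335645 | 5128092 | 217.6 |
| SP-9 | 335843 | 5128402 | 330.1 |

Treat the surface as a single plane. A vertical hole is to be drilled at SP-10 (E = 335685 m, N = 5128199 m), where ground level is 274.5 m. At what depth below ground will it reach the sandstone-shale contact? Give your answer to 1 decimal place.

Two edge vectors: SP-7→SP-8 = (-294, 70, 95.1), SP-7→SP-9 = (-96, 380, 207.6).
Normal n = (SP-7→SP-8) × (SP-7→SP-9) = (-21606, 51904.8, -105000).
So ∂z/∂E = −n_x/n_z = −0.205771429 and ∂z/∂N = −n_y/n_z = 0.494331429.
Intercept c from SP-7: 122.5 + 69126.65 − 2534942.44 = −2465693.29.
At (335685, 5128199): z_contact = −69074.38 + 2535029.94 − 2465693.29 = 262.26 m.
Depth below ground = 274.5 − 262.26 = 12.2 m.

12.2 m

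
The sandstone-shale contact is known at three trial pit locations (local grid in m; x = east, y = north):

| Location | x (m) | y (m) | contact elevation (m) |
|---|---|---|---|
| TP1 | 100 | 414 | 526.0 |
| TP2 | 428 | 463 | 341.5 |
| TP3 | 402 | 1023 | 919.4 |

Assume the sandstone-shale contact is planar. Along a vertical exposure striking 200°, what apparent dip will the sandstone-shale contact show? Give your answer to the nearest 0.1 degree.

Two edge vectors: TP1→TP2 = (328, 49, -184.5), TP1→TP3 = (302, 609, 393.4).
Normal n = (TP1→TP2) × (TP1→TP3) = (131637.1, -184754.2, 184954).
So ∂z/∂x = −n_x/n_z = −0.71173 and ∂z/∂y = −n_y/n_z = 0.99892.
Unit vector along 200° is (sin 200°, cos 200°) = (-0.3420, -0.9397).
Slope in that direction = a·(-0.3420) + b·(-0.9397) = −0.69525.
Apparent dip = arctan|0.69525| = 34.8° (true dip is 50.8°, so apparent ≤ true as expected).

34.8°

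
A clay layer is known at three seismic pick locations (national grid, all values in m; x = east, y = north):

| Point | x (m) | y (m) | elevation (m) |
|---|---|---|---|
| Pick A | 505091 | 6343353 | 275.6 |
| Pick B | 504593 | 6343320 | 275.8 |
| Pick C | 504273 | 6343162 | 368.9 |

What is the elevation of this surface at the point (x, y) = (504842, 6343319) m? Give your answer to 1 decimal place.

287.6 m

Two edge vectors: Pick A→Pick B = (-498, -33, 0.2), Pick A→Pick C = (-818, -191, 93.3).
Normal n = (Pick A→Pick B) × (Pick A→Pick C) = (-3040.7, 46299.8, 68124).
So ∂z/∂x = −n_x/n_z = 0.044634784 and ∂z/∂y = −n_y/n_z = −0.679640068.
Intercept c from Pick A: 275.6 − 22544.63 + 4311196.86 = 4288927.84.
At (504842, 6343319): z = 22533.5 − 4311173.8 + 4288927.84 = 287.6 m.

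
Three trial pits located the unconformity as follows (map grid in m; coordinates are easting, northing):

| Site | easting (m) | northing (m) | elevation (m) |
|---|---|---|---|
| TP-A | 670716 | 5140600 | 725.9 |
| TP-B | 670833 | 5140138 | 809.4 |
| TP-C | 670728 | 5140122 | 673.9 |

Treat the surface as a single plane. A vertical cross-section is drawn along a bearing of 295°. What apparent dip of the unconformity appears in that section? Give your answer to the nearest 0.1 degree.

Two edge vectors: TP-A→TP-B = (117, -462, 83.5), TP-A→TP-C = (12, -478, -52).
Normal n = (TP-A→TP-B) × (TP-A→TP-C) = (63937, 7086, -50382).
So ∂z/∂easting = −n_x/n_z = 1.26904 and ∂z/∂northing = −n_y/n_z = 0.14065.
Unit vector along 295° is (sin 295°, cos 295°) = (-0.9063, 0.4226).
Slope in that direction = a·(-0.9063) + b·(0.4226) = −1.09071.
Apparent dip = arctan|1.09071| = 47.5° (true dip is 51.9°, so apparent ≤ true as expected).

47.5°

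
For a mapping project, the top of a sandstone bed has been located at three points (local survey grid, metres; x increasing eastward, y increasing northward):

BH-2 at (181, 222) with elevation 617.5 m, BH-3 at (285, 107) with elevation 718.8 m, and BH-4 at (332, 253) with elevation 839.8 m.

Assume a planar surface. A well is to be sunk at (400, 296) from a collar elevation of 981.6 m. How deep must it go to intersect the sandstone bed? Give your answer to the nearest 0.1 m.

30.7 m

Let the plane be z = a·x + b·y + c.
BH-3−BH-2: 104a − 115b = 101.3;  BH-4−BH-2: 151a + 31b = 222.3.
Solving gives a = 1.39418, b = 0.37996.
Then c = 617.5 − a·181 − b·222 = 280.80.
At (400, 296): z_contact = 557.67 + 112.47 + 280.80 = 950.94 m.
Depth below ground = 981.6 − 950.94 = 30.7 m.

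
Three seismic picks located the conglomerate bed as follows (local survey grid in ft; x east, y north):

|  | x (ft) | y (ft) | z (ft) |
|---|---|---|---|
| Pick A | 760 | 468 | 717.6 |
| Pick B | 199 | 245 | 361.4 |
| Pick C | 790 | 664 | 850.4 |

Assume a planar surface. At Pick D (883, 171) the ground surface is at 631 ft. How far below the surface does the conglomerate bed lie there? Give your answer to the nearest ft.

49 ft

Let the plane be z = a·x + b·y + c.
Pick B−Pick A: −561a − 223b = −356.2;  Pick C−Pick A: 30a + 196b = 132.8.
Solving gives a = 0.38929, b = 0.61797.
Then c = 717.6 − a·760 − b·468 = 132.53.
At (883, 171): z_contact = 343.7 + 105.7 + 132.53 = 581.9 ft.
Depth below ground = 631 − 581.9 = 49 ft.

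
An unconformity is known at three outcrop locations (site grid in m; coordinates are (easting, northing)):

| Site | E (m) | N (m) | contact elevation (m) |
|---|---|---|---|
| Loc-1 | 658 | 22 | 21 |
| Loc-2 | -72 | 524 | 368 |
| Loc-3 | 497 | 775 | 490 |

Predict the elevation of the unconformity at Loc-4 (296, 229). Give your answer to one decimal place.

167.4 m

Two edge vectors: Loc-1→Loc-2 = (-730, 502, 347), Loc-1→Loc-3 = (-161, 753, 469).
Normal n = (Loc-1→Loc-2) × (Loc-1→Loc-3) = (-25853, 286503, -468868).
So ∂z/∂E = −n_x/n_z = −0.05514 and ∂z/∂N = −n_y/n_z = 0.61105.
Intercept c from Loc-1: 21 + 36.28 − 13.44 = 43.84.
At (296, 229): z = −16.3 + 139.9 + 43.84 = 167.4 m.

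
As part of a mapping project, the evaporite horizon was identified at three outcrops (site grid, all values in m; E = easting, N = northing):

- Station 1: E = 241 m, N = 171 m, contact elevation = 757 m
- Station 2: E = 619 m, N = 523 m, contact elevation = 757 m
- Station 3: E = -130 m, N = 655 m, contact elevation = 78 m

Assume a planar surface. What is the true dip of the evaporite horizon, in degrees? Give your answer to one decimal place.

Two edge vectors: Station 1→Station 2 = (378, 352, 0), Station 1→Station 3 = (-371, 484, -679).
Normal n = (Station 1→Station 2) × (Station 1→Station 3) = (-239008, 256662, 313544).
So ∂z/∂E = −n_x/n_z = 0.76228 and ∂z/∂N = −n_y/n_z = −0.81858.
Gradient magnitude |∇z| = √(a² + b²) = √(0.58107 + 0.67008) = 1.11855.
True dip = arctan(1.11855) = 48.2°, dipping toward NW (azimuth ≈ 317°).

48.2°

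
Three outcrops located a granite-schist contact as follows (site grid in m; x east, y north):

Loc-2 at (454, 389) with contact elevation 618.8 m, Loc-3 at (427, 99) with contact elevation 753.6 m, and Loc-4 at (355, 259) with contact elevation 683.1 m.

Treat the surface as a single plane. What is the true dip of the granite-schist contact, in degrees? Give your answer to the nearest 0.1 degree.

24.8°

Two edge vectors: Loc-2→Loc-3 = (-27, -290, 134.8), Loc-2→Loc-4 = (-99, -130, 64.3).
Normal n = (Loc-2→Loc-3) × (Loc-2→Loc-4) = (-1123, -11609.1, -25200).
So ∂z/∂x = −n_x/n_z = −0.04456 and ∂z/∂y = −n_y/n_z = −0.46068.
Gradient magnitude |∇z| = √(a² + b²) = √(0.00199 + 0.21222) = 0.46283.
True dip = arctan(0.46283) = 24.8°, dipping toward N (azimuth ≈ 006°).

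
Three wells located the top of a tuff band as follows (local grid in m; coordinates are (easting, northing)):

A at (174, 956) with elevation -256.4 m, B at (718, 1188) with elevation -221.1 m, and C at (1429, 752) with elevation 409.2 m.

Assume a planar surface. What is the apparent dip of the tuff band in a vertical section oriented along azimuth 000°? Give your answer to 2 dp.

38.32°

Let the plane be z = a·E + b·N + c.
B−A: 544a + 232b = 35.3;  C−A: 1255a − 204b = 665.6.
Solving gives a = 0.40190, b = −0.79024.
Unit vector along 000° is (sin 0°, cos 0°) = (0.0000, 1.0000).
Slope in that direction = a·(0.0000) + b·(1.0000) = −0.79024.
Apparent dip = arctan|0.79024| = 38.32° (true dip is 41.6°, so apparent ≤ true as expected).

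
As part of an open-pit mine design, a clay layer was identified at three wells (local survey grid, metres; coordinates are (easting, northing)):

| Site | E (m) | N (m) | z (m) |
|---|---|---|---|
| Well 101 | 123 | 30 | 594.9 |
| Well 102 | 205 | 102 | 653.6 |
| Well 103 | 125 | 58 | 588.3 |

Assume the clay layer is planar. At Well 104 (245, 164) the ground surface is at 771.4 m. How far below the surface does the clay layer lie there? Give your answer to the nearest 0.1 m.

Let the plane be z = a·E + b·N + c.
Well 102−Well 101: 82a + 72b = 58.7;  Well 103−Well 101: 2a + 28b = −6.6.
Solving gives a = 0.98457, b = −0.30604.
Then c = 594.9 − a·123 − b·30 = 482.98.
At (245, 164): z_contact = 241.22 − 50.19 + 482.98 = 674.01 m.
Depth below ground = 771.4 − 674.01 = 97.4 m.

97.4 m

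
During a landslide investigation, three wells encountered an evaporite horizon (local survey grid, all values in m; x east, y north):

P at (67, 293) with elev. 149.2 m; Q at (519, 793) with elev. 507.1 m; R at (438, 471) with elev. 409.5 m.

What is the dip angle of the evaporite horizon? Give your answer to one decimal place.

Two edge vectors: P→Q = (452, 500, 357.9), P→R = (371, 178, 260.3).
Normal n = (P→Q) × (P→R) = (66443.8, 15125.3, -105044).
So ∂z/∂x = −n_x/n_z = 0.63253 and ∂z/∂y = −n_y/n_z = 0.14399.
Gradient magnitude |∇z| = √(a² + b²) = √(0.40010 + 0.02073) = 0.64872.
True dip = arctan(0.64872) = 33.0°, dipping toward WSW (azimuth ≈ 257°).

33.0°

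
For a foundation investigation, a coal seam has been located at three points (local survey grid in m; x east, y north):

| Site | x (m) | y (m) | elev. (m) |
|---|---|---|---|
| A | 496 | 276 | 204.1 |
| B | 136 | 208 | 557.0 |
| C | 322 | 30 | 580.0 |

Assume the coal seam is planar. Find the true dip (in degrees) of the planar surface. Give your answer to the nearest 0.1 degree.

Let the plane be z = a·x + b·y + c.
B−A: −360a − 68b = 352.9;  C−A: −174a − 246b = 375.9.
Solving gives a = −0.79830, b = −0.96340.
Gradient magnitude |∇z| = √(a² + b²) = √(0.63729 + 0.92813) = 1.25117.
True dip = arctan(1.25117) = 51.4°, dipping toward NE (azimuth ≈ 040°).

51.4°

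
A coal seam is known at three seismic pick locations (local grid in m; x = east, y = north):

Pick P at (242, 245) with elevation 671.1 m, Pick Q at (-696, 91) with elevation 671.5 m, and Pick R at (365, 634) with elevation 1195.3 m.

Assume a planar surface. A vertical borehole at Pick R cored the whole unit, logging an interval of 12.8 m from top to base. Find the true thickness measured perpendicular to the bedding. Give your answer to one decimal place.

7.3 m

Let the plane be z = a·x + b·y + c.
Pick Q−Pick P: −938a − 154b = 0.4;  Pick R−Pick P: 123a + 389b = 524.2.
Solving gives a = −0.23380, b = 1.42149.
|∇z| = √(a²+b²) = 1.44059, so dip δ = arctan(1.44059) = 55.23°.
True thickness = vertical thickness × cos δ = 12.8 × cos 55.23° = 7.3 m.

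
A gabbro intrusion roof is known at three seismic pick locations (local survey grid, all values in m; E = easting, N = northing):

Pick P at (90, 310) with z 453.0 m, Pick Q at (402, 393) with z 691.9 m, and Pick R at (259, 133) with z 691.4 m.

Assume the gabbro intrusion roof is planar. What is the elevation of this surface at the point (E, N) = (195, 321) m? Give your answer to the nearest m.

542 m

Let the plane be z = a·E + b·N + c.
Pick Q−Pick P: 312a + 83b = 238.9;  Pick R−Pick P: 169a − 177b = 238.4.
Solving gives a = 0.89634, b = −0.49106.
Then c = 453 − a·90 − b·310 = 524.56.
At (195, 321): z = 174.8 − 157.6 + 524.56 = 541.7 m.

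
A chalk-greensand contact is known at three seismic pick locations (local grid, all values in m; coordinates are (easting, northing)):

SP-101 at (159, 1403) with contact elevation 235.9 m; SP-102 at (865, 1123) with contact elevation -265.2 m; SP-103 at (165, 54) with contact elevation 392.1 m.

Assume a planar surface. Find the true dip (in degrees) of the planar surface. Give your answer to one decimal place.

37.5°

Two edge vectors: SP-101→SP-102 = (706, -280, -501.1), SP-101→SP-103 = (6, -1349, 156.2).
Normal n = (SP-101→SP-102) × (SP-101→SP-103) = (-719719.9, -113283.8, -950714).
So ∂z/∂E = −n_x/n_z = −0.75703 and ∂z/∂N = −n_y/n_z = −0.11916.
Gradient magnitude |∇z| = √(a² + b²) = √(0.57310 + 0.01420) = 0.76635.
True dip = arctan(0.76635) = 37.5°, dipping toward E (azimuth ≈ 081°).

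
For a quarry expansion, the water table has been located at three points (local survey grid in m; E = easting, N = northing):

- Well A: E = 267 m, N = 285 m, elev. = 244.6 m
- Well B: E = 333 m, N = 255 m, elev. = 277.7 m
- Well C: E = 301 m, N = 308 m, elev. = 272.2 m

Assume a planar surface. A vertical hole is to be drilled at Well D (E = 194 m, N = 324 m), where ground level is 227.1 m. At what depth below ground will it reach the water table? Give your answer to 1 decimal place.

17.5 m

Let the plane be z = a·E + b·N + c.
Well B−Well A: 66a − 30b = 33.1;  Well C−Well A: 34a + 23b = 27.6.
Solving gives a = 0.62620, b = 0.27431.
Then c = 244.6 − a·267 − b·285 = −0.77.
At (194, 324): z_contact = 121.48 + 88.88 − 0.77 = 209.59 m.
Depth below ground = 227.1 − 209.59 = 17.5 m.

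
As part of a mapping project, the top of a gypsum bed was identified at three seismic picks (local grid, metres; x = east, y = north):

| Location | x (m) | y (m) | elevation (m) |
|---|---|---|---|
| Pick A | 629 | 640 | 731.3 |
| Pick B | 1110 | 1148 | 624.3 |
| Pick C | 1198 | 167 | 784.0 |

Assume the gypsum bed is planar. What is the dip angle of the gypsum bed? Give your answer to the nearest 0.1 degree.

9.8°

Let the plane be z = a·x + b·y + c.
Pick B−Pick A: 481a + 508b = −107;  Pick C−Pick A: 569a − 473b = 52.7.
Solving gives a = −0.04615, b = −0.16693.
Gradient magnitude |∇z| = √(a² + b²) = √(0.00213 + 0.02787) = 0.17319.
True dip = arctan(0.17319) = 9.8°, dipping toward NNE (azimuth ≈ 015°).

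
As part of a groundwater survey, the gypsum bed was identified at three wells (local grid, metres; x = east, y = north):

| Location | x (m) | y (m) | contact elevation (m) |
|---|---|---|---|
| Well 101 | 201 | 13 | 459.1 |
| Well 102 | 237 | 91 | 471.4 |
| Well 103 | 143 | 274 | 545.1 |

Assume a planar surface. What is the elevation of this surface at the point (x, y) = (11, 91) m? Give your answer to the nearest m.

Let the plane be z = a·x + b·y + c.
Well 102−Well 101: 36a + 78b = 12.3;  Well 103−Well 101: −58a + 261b = 86.
Solving gives a = −0.25127, b = 0.27366.
Then c = 459.1 − a·201 − b·13 = 506.05.
At (11, 91): z = −2.8 + 24.9 + 506.05 = 528.2 m.

528 m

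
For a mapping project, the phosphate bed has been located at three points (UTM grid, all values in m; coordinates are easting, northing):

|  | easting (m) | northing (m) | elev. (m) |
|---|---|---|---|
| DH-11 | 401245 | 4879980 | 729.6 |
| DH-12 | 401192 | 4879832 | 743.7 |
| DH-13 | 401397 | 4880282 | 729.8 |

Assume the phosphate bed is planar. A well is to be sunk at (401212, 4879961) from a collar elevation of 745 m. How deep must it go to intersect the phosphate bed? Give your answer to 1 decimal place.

30.9 m

Let the plane be z = a·easting + b·northing + c.
DH-12−DH-11: −53a − 148b = 14.1;  DH-13−DH-11: 152a + 302b = 0.2.
Solving gives a = 0.660677966, b = −0.331864407.
Then c = 729.6 − a·401245 − b·4879980 = 1355127.54.
At (401212, 4879961): z_contact = 265071.93 − 1619485.36 + 1355127.54 = 714.10 m.
Depth below ground = 745 − 714.10 = 30.9 m.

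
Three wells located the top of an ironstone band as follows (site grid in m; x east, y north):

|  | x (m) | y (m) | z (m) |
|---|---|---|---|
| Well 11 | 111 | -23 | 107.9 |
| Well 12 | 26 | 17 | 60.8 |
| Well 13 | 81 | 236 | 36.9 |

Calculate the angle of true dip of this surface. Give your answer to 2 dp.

26.63°

Let the plane be z = a·x + b·y + c.
Well 12−Well 11: −85a + 40b = −47.1;  Well 13−Well 11: −30a + 259b = −71.
Solving gives a = 0.44962, b = −0.22205.
Gradient magnitude |∇z| = √(a² + b²) = √(0.20216 + 0.04931) = 0.50147.
True dip = arctan(0.50147) = 26.63°, dipping toward WNW (azimuth ≈ 296°).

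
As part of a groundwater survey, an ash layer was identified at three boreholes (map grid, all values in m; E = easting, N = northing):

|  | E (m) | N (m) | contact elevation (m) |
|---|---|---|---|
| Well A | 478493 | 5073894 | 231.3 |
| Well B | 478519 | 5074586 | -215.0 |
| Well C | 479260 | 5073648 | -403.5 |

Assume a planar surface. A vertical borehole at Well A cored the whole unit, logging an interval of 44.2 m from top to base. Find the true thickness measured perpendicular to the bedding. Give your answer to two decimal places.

28.46 m

Two edge vectors: Well A→Well B = (26, 692, -446.3), Well A→Well C = (767, -246, -634.8).
Normal n = (Well A→Well B) × (Well A→Well C) = (-549071.4, -325807.3, -537160).
So ∂z/∂E = −n_x/n_z = −1.02217 and ∂z/∂N = −n_y/n_z = −0.60654.
|∇z| = √(a²+b²) = 1.18858, so dip δ = arctan(1.18858) = 49.92°.
True thickness = vertical thickness × cos δ = 44.2 × cos 49.92° = 28.46 m.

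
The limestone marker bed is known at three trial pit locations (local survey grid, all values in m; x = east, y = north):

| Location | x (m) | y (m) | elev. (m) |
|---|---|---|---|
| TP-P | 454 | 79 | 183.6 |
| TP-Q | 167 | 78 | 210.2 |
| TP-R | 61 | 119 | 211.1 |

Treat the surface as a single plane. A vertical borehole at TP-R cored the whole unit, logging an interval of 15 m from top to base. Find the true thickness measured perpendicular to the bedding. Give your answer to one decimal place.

14.6 m

Two edge vectors: TP-P→TP-Q = (-287, -1, 26.6), TP-P→TP-R = (-393, 40, 27.5).
Normal n = (TP-P→TP-Q) × (TP-P→TP-R) = (-1091.5, -2561.3, -11873).
So ∂z/∂x = −n_x/n_z = −0.09193 and ∂z/∂y = −n_y/n_z = −0.21572.
|∇z| = √(a²+b²) = 0.23450, so dip δ = arctan(0.23450) = 13.20°.
True thickness = vertical thickness × cos δ = 15 × cos 13.20° = 14.6 m.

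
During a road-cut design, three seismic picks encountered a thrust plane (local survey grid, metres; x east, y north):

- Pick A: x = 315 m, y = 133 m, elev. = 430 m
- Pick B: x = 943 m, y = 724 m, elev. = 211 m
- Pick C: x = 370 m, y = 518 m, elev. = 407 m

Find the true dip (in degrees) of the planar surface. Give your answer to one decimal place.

18.7°

Two edge vectors: Pick A→Pick B = (628, 591, -219), Pick A→Pick C = (55, 385, -23).
Normal n = (Pick A→Pick B) × (Pick A→Pick C) = (70722, 2399, 209275).
So ∂z/∂x = −n_x/n_z = −0.33794 and ∂z/∂y = −n_y/n_z = −0.01146.
Gradient magnitude |∇z| = √(a² + b²) = √(0.11420 + 0.00013) = 0.33813.
True dip = arctan(0.33813) = 18.7°, dipping toward E (azimuth ≈ 088°).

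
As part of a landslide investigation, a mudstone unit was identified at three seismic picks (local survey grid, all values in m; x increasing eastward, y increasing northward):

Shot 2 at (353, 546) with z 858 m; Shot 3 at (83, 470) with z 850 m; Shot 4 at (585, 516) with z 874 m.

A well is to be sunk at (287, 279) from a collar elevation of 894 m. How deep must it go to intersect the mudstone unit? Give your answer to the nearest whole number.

Two edge vectors: Shot 2→Shot 3 = (-270, -76, -8), Shot 2→Shot 4 = (232, -30, 16).
Normal n = (Shot 2→Shot 3) × (Shot 2→Shot 4) = (-1456, 2464, 25732).
So ∂z/∂x = −n_x/n_z = 0.05658 and ∂z/∂y = −n_y/n_z = −0.09576.
Intercept c from Shot 2: 858 − 19.97 + 52.28 = 890.31.
At (287, 279): z_contact = 16.2 − 26.7 + 890.31 = 879.8 m.
Depth below ground = 894 − 879.8 = 14 m.

14 m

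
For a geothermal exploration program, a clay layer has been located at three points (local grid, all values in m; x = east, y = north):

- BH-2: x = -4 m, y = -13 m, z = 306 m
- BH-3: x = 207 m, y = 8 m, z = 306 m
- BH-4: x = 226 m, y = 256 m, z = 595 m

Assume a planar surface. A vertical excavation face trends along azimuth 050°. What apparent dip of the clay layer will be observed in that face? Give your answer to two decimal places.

Two edge vectors: BH-2→BH-3 = (211, 21, 0), BH-2→BH-4 = (230, 269, 289).
Normal n = (BH-2→BH-3) × (BH-2→BH-4) = (6069, -60979, 51929).
So ∂z/∂x = −n_x/n_z = −0.11687 and ∂z/∂y = −n_y/n_z = 1.17428.
Unit vector along 050° is (sin 50°, cos 50°) = (0.7660, 0.6428).
Slope in that direction = a·(0.7660) + b·(0.6428) = 0.66528.
Apparent dip = arctan|0.66528| = 33.64° (true dip is 49.7°, so apparent ≤ true as expected).

33.64°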